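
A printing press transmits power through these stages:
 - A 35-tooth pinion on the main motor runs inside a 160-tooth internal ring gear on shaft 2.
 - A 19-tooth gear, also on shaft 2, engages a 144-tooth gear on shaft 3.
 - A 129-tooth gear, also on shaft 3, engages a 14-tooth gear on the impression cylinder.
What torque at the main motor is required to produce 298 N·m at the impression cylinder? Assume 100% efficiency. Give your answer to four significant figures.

79.25 N·m

Overall ratio R = 4.5714 × 7.5789 × 0.10853 = 3.7601.
Input torque = output torque / R = 298 / 3.7601 = 79.253 N·m.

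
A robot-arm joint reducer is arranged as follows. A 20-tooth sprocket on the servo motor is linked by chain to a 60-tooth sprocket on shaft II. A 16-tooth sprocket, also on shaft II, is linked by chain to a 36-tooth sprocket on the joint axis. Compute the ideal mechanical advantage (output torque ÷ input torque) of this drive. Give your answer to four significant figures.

6.750

Each stage contributes driven/driver: chain 60/20 = 3, chain 36/16 = 2.25.
Overall: 3 × 2.25 = 6.75.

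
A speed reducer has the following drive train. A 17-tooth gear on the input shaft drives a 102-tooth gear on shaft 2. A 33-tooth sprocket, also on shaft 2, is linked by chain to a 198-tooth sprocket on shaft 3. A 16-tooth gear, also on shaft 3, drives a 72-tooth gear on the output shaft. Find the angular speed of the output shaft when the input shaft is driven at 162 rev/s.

1 rev/s

gear mesh 102/17 = 6 → 162/6 = 27 rev/s
chain 198/33 = 6 → 27/6 = 4.5 rev/s
gear mesh 72/16 = 4.5 → 4.5/4.5 = 1 rev/s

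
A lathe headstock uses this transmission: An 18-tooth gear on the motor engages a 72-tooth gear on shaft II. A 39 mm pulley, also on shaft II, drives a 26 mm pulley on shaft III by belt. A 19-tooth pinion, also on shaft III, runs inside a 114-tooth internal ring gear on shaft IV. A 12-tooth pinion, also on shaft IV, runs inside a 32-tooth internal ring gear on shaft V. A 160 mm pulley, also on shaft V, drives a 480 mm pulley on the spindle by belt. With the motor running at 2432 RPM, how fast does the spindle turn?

gear mesh 72/18 = 4 → 2432/4 = 608 RPM
belt 26/39 = 0.66667 → 608/0.66667 = 912 RPM
internal gear 114/19 = 6 → 912/6 = 152 RPM
internal gear 32/12 = 2.6667 → 152/2.6667 = 57 RPM
belt 480/160 = 3 → 57/3 = 19 RPM

19 RPM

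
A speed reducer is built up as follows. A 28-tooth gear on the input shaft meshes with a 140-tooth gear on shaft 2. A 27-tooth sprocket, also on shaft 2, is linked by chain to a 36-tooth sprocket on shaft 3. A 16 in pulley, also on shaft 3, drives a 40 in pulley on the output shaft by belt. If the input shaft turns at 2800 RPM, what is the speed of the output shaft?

gear mesh 140/28 = 5 → 2800/5 = 560 RPM
chain 36/27 = 1.3333 → 560/1.3333 = 420 RPM
belt 40/16 = 2.5 → 420/2.5 = 168 RPM

168 RPM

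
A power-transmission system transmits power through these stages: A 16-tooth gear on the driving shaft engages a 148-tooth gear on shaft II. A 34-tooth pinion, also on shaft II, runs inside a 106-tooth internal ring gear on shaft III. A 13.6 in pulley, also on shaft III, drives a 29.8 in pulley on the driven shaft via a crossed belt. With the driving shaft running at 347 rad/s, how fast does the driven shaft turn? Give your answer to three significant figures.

5.49 rad/s

Gear mesh: ratio = 148/16 = 9.25, so shaft II turns at 347 / 9.25 = 37.514 rad/s.
Internal gear: ratio = 106/34 = 3.1176, so shaft III turns at 37.514 / 3.1176 = 12.033 rad/s.
Belt: ratio = 29.8/13.6 = 2.1912, so the driven shaft turns at 12.033 / 2.1912 = 5.4914 rad/s.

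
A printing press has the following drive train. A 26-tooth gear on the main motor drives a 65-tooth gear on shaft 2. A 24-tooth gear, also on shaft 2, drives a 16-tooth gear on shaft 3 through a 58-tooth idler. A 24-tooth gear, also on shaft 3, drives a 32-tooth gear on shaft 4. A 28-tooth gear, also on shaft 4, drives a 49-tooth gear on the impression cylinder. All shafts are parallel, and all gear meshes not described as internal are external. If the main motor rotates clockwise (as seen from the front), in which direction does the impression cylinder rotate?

the main motor → shaft 2: external mesh, 1 reversal → CCW.
shaft 2 → shaft 3: driver → idler → driven is 2 external meshes, 2 reversals → CCW.
shaft 3 → shaft 4: external mesh, 1 reversal → CW.
shaft 4 → the impression cylinder: external mesh, 1 reversal → CCW.
5 reversals in total — an odd number — so the impression cylinder turns opposite to the main motor.

counterclockwise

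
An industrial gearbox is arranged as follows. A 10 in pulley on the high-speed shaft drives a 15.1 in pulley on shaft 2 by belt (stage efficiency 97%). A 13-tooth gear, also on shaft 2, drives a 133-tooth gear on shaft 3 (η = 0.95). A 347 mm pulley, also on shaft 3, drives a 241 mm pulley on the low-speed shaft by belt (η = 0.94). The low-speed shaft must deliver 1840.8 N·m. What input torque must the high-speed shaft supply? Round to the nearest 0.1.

198.1 N·m

Overall ratio R = 1.51 × 10.231 × 0.69452 = 10.729; overall efficiency η = 0.97 × 0.95 × 0.94 = 0.8662.
Input torque = output torque / (R × η) = 1840.8 / (10.729 × 0.8662) = 198.07 N·m.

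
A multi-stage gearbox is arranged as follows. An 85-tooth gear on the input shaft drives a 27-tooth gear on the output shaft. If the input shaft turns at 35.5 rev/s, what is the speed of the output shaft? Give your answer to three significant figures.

112 rev/s

the input shaft → the output shaft (gear mesh, 27/85): 35.5 ÷ 0.31765 = 111.76 rev/s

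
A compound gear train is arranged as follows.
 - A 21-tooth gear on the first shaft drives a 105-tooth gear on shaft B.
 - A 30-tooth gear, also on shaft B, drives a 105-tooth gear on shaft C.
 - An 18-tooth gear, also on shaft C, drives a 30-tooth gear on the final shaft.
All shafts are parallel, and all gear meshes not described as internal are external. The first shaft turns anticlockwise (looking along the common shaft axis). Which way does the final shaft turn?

clockwise

the first shaft → shaft B: external mesh, 1 reversal → CW.
shaft B → shaft C: external mesh, 1 reversal → CCW.
shaft C → the final shaft: external mesh, 1 reversal → CW.
3 reversals in total — an odd number — so the final shaft turns opposite to the first shaft.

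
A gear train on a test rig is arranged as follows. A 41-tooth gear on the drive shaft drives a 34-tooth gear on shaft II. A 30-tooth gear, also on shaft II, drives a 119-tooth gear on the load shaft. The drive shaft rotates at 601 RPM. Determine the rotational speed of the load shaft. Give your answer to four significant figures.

Gear mesh: ratio = 34/41 = 0.82927, so shaft II turns at 601 / 0.82927 = 724.74 RPM.
Gear mesh: ratio = 119/30 = 3.9667, so the load shaft turns at 724.74 / 3.9667 = 182.71 RPM.

182.7 RPM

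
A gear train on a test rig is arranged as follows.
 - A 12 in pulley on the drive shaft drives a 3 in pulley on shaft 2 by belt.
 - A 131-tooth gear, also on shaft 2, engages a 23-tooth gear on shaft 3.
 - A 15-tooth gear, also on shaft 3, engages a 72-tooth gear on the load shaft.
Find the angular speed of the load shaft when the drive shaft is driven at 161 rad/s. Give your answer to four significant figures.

the drive shaft → shaft 2 (belt, 3/12): 161 ÷ 0.25 = 644 rad/s
shaft 2 → shaft 3 (gear mesh, 23/131): 644 ÷ 0.17557 = 3668 rad/s
shaft 3 → the load shaft (gear mesh, 72/15): 3668 ÷ 4.8 = 764.17 rad/s

764.2 rad/s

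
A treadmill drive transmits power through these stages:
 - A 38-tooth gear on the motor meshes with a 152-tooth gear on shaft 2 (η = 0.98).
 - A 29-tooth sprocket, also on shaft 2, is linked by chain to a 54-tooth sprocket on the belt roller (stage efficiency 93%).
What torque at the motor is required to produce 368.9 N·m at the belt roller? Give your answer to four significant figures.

54.34 N·m

Overall ratio R = 4 × 1.8621 = 7.4483; overall efficiency η = 0.98 × 0.93 = 0.9114.
Input torque = output torque / (R × η) = 368.9 / (7.4483 × 0.9114) = 54.343 N·m.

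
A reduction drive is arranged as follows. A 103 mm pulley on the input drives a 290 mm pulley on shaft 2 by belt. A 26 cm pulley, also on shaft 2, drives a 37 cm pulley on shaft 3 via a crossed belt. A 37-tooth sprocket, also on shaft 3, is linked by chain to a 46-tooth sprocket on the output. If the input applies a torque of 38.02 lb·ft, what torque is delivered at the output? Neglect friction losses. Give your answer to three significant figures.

189 lb·ft

Belt: ratio = 290/103 = 2.8155; torque at shaft 2 = 38.02 × 2.8155 = 107.05 lb·ft.
Belt: ratio = 37/26 = 1.4231; torque at shaft 3 = 107.05 × 1.4231 = 152.34 lb·ft.
Chain: ratio = 46/37 = 1.2432; torque at the output = 152.34 × 1.2432 = 189.39 lb·ft.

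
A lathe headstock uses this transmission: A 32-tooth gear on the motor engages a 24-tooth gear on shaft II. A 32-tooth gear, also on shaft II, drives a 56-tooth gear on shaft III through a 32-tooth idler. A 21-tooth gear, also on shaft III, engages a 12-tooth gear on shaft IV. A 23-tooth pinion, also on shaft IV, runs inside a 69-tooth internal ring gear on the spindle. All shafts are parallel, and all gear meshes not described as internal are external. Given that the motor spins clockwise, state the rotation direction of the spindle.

the motor → shaft II: external mesh, 1 reversal → CCW.
shaft II → shaft III: driver → idler → driven is 2 external meshes, 2 reversals → CCW.
shaft III → shaft IV: external mesh, 1 reversal → CW.
shaft IV → the spindle: internal mesh, same direction → CW.
4 reversals in total — an even number — so the spindle turns the same way as the motor.

clockwise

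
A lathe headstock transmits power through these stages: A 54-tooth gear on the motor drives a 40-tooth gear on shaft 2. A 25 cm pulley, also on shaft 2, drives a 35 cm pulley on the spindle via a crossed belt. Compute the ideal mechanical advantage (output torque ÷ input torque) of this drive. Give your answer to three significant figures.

1.04

Each stage contributes driven/driver: gear mesh 40/54 = 0.74074, belt 35/25 = 1.4.
Overall: 0.74074 × 1.4 = 1.037.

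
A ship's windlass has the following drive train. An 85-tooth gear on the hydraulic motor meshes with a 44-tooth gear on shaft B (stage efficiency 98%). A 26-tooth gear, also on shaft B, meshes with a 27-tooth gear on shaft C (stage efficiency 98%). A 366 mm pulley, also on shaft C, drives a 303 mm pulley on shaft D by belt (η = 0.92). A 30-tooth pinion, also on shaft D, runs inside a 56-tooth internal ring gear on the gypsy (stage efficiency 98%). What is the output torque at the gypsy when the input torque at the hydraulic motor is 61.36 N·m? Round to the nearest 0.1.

44.1 N·m

Gear mesh: ratio = 44/85 = 0.51765; torque at shaft B = 61.36 × 0.51765 × 0.98 = 31.128 N·m.
Gear mesh: ratio = 27/26 = 1.0385; torque at shaft C = 31.128 × 1.0385 × 0.98 = 31.678 N·m.
Belt: ratio = 303/366 = 0.82787; torque at shaft D = 31.678 × 0.82787 × 0.92 = 24.127 N·m.
Internal gear: ratio = 56/30 = 1.8667; torque at the gypsy = 24.127 × 1.8667 × 0.98 = 44.137 N·m.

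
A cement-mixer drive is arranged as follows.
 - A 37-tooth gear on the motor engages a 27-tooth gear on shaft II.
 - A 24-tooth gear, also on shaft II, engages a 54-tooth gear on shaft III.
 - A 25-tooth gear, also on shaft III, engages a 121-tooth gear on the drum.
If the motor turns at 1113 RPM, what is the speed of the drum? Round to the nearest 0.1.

140.1 RPM

gear mesh 27/37 = 0.72973 → 1113/0.72973 = 1525.2 RPM
gear mesh 54/24 = 2.25 → 1525.2/2.25 = 677.88 RPM
gear mesh 121/25 = 4.84 → 677.88/4.84 = 140.06 RPM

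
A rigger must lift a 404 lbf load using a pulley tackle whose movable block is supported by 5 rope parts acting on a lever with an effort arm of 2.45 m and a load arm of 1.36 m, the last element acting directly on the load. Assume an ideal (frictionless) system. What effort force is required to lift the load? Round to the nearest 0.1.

44.9 lbf

Block-and-tackle MA = number of supporting rope parts = 5.
Lever MA = effort arm / load arm = 2.45/1.36 = 1.8015.
Combined ideal MA = 5 × 1.8015 = 9.0074.
Effort = load / MA = 404 / 9.0074 = 44.852 lbf.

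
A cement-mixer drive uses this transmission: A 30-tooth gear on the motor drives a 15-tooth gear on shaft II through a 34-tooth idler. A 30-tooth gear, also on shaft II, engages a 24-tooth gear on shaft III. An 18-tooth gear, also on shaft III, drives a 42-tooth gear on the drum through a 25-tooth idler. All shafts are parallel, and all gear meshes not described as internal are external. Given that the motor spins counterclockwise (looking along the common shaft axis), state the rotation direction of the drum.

clockwise

the motor → shaft II: driver → idler → driven is 2 external meshes, 2 reversals → CCW.
shaft II → shaft III: external mesh, 1 reversal → CW.
shaft III → the drum: driver → idler → driven is 2 external meshes, 2 reversals → CW.
5 reversals in total — an odd number — so the drum turns opposite to the motor.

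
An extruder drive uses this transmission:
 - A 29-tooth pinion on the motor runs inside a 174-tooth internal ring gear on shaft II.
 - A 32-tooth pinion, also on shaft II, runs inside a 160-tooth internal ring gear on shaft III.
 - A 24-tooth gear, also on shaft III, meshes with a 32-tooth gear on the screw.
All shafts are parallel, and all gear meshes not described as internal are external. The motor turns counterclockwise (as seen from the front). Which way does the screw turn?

the motor → shaft II: internal mesh, same direction → CCW.
shaft II → shaft III: internal mesh, same direction → CCW.
shaft III → the screw: external mesh, 1 reversal → CW.
1 reversal in total — an odd number — so the screw turns opposite to the motor.

clockwise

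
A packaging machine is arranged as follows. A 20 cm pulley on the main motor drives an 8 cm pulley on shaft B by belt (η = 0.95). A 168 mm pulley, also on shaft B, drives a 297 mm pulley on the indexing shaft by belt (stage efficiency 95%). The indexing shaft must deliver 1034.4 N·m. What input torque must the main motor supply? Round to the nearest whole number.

Overall ratio R = 0.4 × 1.7679 = 0.70714; overall efficiency η = 0.95 × 0.95 = 0.9025.
Input torque = output torque / (R × η) = 1034.4 / (0.70714 × 0.9025) = 1620.8 N·m.

1621 N·m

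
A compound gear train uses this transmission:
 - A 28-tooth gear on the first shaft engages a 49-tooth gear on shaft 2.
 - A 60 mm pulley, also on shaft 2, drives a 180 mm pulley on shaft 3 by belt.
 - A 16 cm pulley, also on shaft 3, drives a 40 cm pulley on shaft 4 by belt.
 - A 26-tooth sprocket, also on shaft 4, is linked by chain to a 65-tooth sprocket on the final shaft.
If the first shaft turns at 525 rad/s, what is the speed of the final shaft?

16 rad/s

the first shaft → shaft 2 (gear mesh, 49/28): 525 ÷ 1.75 = 300 rad/s
shaft 2 → shaft 3 (belt, 180/60): 300 ÷ 3 = 100 rad/s
shaft 3 → shaft 4 (belt, 40/16): 100 ÷ 2.5 = 40 rad/s
shaft 4 → the final shaft (chain, 65/26): 40 ÷ 2.5 = 16 rad/s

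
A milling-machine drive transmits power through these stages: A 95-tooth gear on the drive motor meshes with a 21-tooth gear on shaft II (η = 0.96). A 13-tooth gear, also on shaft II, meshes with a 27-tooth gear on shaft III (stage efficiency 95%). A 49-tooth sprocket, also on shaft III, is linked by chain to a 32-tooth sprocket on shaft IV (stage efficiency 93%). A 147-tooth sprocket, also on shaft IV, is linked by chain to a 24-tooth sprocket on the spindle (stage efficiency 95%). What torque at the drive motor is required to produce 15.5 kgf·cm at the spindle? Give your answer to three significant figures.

Overall ratio R = 0.22105 × 2.0769 × 0.65306 × 0.16327 = 0.048951; overall efficiency η = 0.96 × 0.95 × 0.93 × 0.95 = 0.8058.
Input torque = output torque / (R × η) = 15.5 / (0.048951 × 0.8058) = 392.98 kgf·cm.

393 kgf·cm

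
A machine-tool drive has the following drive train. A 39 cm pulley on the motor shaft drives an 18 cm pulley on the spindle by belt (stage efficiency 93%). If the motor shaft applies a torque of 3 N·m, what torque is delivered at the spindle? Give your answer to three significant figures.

1.29 N·m

After the belt (18/39): 3 × 0.46154 × 0.93 = 1.2877 N·m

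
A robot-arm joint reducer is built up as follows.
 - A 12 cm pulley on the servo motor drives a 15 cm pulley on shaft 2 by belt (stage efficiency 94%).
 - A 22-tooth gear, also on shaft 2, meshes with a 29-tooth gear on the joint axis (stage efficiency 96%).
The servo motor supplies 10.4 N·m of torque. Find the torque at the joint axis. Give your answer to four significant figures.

Belt: ratio = 15/12 = 1.25; torque at shaft 2 = 10.4 × 1.25 × 0.94 = 12.22 N·m.
Gear mesh: ratio = 29/22 = 1.3182; torque at the joint axis = 12.22 × 1.3182 × 0.96 = 15.464 N·m.

15.46 N·m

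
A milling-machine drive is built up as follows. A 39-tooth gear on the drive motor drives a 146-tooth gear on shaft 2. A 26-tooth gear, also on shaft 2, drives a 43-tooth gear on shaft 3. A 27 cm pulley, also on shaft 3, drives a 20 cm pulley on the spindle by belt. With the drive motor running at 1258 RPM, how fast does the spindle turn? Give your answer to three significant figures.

the drive motor → shaft 2 (gear mesh, 146/39): 1258 ÷ 3.7436 = 336.04 RPM
shaft 2 → shaft 3 (gear mesh, 43/26): 336.04 ÷ 1.6538 = 203.19 RPM
shaft 3 → the spindle (belt, 20/27): 203.19 ÷ 0.74074 = 274.3 RPM

274 RPM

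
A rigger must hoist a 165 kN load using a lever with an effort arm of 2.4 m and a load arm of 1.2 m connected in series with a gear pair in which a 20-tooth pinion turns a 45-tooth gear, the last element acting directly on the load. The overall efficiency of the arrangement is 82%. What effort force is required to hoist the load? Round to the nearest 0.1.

Lever MA = effort arm / load arm = 2.4/1.2 = 2.
Gear pair MA = 45/20 = 2.25.
Combined ideal MA = 2 × 2.25 = 4.5.
Actual MA = 4.5 × 0.82 = 3.69.
Effort = load / actual MA = 165 / 3.69 = 44.715 kN.

44.7 kN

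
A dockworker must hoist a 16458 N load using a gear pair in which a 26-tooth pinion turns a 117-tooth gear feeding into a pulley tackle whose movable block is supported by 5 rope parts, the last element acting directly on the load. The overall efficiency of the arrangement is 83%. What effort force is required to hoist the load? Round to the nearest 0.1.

Gear pair MA = 117/26 = 4.5.
Block-and-tackle MA = number of supporting rope parts = 5.
Combined ideal MA = 4.5 × 5 = 22.5.
Actual MA = 22.5 × 0.83 = 18.675.
Effort = load / actual MA = 16458 / 18.675 = 881.29 N.

881.3 N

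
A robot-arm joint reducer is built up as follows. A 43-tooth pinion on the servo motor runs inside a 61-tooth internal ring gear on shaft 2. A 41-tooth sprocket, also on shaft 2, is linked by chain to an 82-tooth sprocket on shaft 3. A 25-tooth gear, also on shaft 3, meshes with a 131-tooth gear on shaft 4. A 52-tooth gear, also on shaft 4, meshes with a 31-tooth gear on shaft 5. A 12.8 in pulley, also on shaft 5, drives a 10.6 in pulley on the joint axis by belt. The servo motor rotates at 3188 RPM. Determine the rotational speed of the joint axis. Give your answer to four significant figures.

internal gear 61/43 = 1.4186 → 3188/1.4186 = 2247.3 RPM
chain 82/41 = 2 → 2247.3/2 = 1123.6 RPM
gear mesh 131/25 = 5.24 → 1123.6/5.24 = 214.43 RPM
gear mesh 31/52 = 0.59615 → 214.43/0.59615 = 359.7 RPM
belt 10.6/12.8 = 0.82812 → 359.7/0.82812 = 434.35 RPM

434.4 RPM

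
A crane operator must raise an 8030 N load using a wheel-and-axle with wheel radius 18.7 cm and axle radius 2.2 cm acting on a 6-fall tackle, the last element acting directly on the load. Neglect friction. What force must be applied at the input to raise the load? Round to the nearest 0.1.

Wheel-and-axle MA = R/r = 18.7/2.2 = 8.5.
Block-and-tackle MA = number of supporting rope parts = 6.
Combined ideal MA = 8.5 × 6 = 51.
Effort = load / MA = 8030 / 51 = 157.45 N.

157.5 N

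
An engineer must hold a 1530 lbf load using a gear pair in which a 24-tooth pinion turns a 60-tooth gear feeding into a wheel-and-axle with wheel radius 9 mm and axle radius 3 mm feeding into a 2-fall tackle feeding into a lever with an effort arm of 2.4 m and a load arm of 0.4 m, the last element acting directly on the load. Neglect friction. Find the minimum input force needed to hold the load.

17 lbf

Gear pair MA = 60/24 = 2.5.
Wheel-and-axle MA = R/r = 9/3 = 3.
Block-and-tackle MA = number of supporting rope parts = 2.
Lever MA = effort arm / load arm = 2.4/0.4 = 6.
Combined ideal MA = 2.5 × 3 × 2 × 6 = 90.
Effort = load / MA = 1530 / 90 = 17 lbf.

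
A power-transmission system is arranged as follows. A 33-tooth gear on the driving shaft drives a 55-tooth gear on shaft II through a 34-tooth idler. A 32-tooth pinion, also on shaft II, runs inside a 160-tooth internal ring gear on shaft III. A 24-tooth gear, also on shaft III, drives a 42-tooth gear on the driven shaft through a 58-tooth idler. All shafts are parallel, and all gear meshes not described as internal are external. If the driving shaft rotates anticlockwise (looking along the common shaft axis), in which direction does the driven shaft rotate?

the driving shaft → shaft II: driver → idler → driven is 2 external meshes, 2 reversals → CCW.
shaft II → shaft III: internal mesh, same direction → CCW.
shaft III → the driven shaft: driver → idler → driven is 2 external meshes, 2 reversals → CCW.
4 reversals in total — an even number — so the driven shaft turns the same way as the driving shaft.

anticlockwise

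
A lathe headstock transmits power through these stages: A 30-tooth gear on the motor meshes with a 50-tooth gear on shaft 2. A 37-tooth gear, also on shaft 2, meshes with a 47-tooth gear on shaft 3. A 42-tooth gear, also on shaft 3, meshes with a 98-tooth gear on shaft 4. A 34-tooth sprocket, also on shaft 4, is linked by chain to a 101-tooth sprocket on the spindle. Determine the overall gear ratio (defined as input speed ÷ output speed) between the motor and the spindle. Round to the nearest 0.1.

Each stage contributes driven/driver: gear mesh 50/30 = 1.6667, gear mesh 47/37 = 1.2703, gear mesh 98/42 = 2.3333, chain 101/34 = 2.9706.
Overall: 1.6667 × 1.2703 × 2.3333 × 2.9706 = 14.675.

14.7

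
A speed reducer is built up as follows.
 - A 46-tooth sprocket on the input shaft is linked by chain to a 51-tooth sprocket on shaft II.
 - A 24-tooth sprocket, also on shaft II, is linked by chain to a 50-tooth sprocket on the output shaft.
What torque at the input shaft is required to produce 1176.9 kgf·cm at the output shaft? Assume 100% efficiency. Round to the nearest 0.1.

509.5 kgf·cm

Overall ratio R = 1.1087 × 2.0833 = 2.3098.
Input torque = output torque / R = 1176.9 / 2.3098 = 509.53 kgf·cm.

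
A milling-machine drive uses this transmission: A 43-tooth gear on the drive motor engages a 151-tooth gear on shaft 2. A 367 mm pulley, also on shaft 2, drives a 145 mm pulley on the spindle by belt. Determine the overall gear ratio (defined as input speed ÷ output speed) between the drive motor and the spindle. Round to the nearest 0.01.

1.39

Each stage contributes driven/driver: gear mesh 151/43 = 3.5116, belt 145/367 = 0.3951.
Overall: 3.5116 × 0.3951 = 1.3874.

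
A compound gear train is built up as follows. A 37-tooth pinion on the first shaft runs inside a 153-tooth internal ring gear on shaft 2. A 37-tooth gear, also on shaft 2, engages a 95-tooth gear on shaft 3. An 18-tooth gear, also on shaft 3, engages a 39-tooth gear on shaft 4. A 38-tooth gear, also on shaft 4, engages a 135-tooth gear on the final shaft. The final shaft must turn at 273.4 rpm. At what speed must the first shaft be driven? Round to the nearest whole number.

Overall ratio R = 4.1351 × 2.5676 × 2.1667 × 3.5526 = 81.725.
Required input speed = output speed × R = 273.4 × 81.725 = 22344 rpm.

22344 rpm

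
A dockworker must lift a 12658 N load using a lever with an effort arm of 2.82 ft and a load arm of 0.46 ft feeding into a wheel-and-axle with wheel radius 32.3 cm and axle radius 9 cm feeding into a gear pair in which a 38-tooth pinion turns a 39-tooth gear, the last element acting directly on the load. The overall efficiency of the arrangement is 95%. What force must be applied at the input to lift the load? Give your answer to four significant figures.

Lever MA = effort arm / load arm = 2.82/0.46 = 6.1304.
Wheel-and-axle MA = R/r = 32.3/9 = 3.5889.
Gear pair MA = 39/38 = 1.0263.
Combined ideal MA = 6.1304 × 3.5889 × 1.0263 = 22.58.
Actual MA = 22.58 × 0.95 = 21.451.
Effort = load / actual MA = 12658 / 21.451 = 590.08 N.

590.1 N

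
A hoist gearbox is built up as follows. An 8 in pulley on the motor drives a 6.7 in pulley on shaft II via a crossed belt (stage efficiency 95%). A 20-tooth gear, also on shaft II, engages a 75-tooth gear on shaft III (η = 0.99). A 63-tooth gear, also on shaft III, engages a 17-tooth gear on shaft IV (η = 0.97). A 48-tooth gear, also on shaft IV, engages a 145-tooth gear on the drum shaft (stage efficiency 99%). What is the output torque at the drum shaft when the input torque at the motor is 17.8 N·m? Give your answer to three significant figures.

belt 6.7/8 = 0.8375 → τ = 17.8·0.8375·0.95 = 14.162 N·m
gear mesh 75/20 = 3.75 → τ = 14.162·3.75·0.99 = 52.577 N·m
gear mesh 17/63 = 0.26984 → τ = 52.577·0.26984·0.97 = 13.762 N·m
gear mesh 145/48 = 3.0208 → τ = 13.762·3.0208·0.99 = 41.156 N·m

41.2 N·m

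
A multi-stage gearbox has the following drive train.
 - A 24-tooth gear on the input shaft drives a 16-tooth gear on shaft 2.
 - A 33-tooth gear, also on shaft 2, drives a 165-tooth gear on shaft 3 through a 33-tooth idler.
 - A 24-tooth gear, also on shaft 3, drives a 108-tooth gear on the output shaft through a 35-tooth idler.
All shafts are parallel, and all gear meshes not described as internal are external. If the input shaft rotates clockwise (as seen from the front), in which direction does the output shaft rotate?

counterclockwise

the input shaft → shaft 2: external mesh, 1 reversal → CCW.
shaft 2 → shaft 3: driver → idler → driven is 2 external meshes, 2 reversals → CCW.
shaft 3 → the output shaft: driver → idler → driven is 2 external meshes, 2 reversals → CCW.
5 reversals in total — an odd number — so the output shaft turns opposite to the input shaft.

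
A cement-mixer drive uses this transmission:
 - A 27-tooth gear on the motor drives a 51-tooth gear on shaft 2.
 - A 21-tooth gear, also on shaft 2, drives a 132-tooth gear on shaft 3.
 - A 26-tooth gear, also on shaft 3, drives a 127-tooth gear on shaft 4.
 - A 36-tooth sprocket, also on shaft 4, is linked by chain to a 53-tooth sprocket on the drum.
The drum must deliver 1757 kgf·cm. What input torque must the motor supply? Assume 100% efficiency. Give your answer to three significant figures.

Overall ratio R = 1.8889 × 6.2857 × 4.8846 × 1.4722 = 85.382.
Input torque = output torque / R = 1757 / 85.382 = 20.578 kgf·cm.

20.6 kgf·cm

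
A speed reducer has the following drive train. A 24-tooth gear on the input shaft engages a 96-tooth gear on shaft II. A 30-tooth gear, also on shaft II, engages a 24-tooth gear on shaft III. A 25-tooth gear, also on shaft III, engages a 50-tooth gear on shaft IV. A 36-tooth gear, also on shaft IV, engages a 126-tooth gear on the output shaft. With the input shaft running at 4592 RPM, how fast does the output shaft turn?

gear mesh 96/24 = 4 → 4592/4 = 1148 RPM
gear mesh 24/30 = 0.8 → 1148/0.8 = 1435 RPM
gear mesh 50/25 = 2 → 1435/2 = 717.5 RPM
gear mesh 126/36 = 3.5 → 717.5/3.5 = 205 RPM

205 RPM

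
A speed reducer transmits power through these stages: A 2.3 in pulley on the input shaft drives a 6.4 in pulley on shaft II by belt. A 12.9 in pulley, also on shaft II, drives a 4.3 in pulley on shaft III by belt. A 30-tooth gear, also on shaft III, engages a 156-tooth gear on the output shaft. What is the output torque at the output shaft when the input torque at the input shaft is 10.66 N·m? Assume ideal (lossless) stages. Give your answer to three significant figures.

51.4 N·m

After the belt (6.4/2.3): 10.66 × 2.7826 = 29.663 N·m
After the belt (4.3/12.9): 29.663 × 0.33333 = 9.8875 N·m
After the gear mesh (156/30): 9.8875 × 5.2 = 51.415 N·m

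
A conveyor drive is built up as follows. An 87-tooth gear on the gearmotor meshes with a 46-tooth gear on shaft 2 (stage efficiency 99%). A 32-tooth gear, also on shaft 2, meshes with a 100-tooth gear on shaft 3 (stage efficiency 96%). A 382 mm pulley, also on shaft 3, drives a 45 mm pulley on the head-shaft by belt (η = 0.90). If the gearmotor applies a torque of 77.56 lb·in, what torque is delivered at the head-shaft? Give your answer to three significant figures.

After the gear mesh (46/87): 77.56 × 0.52874 × 0.99 = 40.599 lb·in
After the gear mesh (100/32): 40.599 × 3.125 × 0.96 = 121.8 lb·in
After the belt (45/382): 121.8 × 0.1178 × 0.90 = 12.913 lb·in

12.9 lb·in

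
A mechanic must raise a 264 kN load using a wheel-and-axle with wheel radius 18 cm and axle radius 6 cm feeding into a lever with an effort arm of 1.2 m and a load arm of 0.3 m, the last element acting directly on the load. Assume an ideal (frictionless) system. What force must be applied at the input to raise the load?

Wheel-and-axle MA = R/r = 18/6 = 3.
Lever MA = effort arm / load arm = 1.2/0.3 = 4.
Combined ideal MA = 3 × 4 = 12.
Effort = load / MA = 264 / 12 = 22 kN.

22 kN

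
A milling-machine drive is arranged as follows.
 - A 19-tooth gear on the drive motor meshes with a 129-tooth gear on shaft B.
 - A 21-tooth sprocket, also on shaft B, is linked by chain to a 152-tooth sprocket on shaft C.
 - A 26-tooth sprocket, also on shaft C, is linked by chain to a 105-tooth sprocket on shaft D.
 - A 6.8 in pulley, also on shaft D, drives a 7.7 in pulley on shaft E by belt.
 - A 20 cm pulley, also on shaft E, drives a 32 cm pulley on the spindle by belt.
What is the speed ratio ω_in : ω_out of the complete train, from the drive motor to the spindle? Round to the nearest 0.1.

359.6

Each stage contributes driven/driver: gear mesh 129/19 = 6.7895, chain 152/21 = 7.2381, chain 105/26 = 4.0385, belt 7.7/6.8 = 1.1324, belt 32/20 = 1.6.
Overall: 6.7895 × 7.2381 × 4.0385 × 1.1324 × 1.6 = 359.57.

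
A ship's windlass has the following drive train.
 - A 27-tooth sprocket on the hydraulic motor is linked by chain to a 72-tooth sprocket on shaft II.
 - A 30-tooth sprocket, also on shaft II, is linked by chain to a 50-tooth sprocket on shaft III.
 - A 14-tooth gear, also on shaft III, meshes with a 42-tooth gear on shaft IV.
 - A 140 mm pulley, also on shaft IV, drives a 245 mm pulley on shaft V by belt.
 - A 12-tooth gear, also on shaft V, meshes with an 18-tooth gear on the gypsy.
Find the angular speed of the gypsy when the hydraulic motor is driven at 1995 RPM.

57 RPM

the hydraulic motor → shaft II (chain, 72/27): 1995 ÷ 2.6667 = 748.12 RPM
shaft II → shaft III (chain, 50/30): 748.12 ÷ 1.6667 = 448.88 RPM
shaft III → shaft IV (gear mesh, 42/14): 448.88 ÷ 3 = 149.62 RPM
shaft IV → shaft V (belt, 245/140): 149.62 ÷ 1.75 = 85.5 RPM
shaft V → the gypsy (gear mesh, 18/12): 85.5 ÷ 1.5 = 57 RPM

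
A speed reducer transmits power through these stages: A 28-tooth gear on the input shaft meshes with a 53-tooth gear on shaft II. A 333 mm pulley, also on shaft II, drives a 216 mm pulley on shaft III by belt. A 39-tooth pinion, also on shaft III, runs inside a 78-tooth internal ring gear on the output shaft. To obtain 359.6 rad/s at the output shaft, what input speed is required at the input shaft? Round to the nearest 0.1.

883.0 rad/s

Overall ratio R = 1.8929 × 0.64865 × 2 = 2.4556.
Required input speed = output speed × R = 359.6 × 2.4556 = 883.03 rad/s.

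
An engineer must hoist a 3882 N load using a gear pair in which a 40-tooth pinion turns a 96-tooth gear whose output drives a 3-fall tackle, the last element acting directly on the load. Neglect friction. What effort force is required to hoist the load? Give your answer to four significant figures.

539.2 N

Gear pair MA = 96/40 = 2.4.
Block-and-tackle MA = number of supporting rope parts = 3.
Combined ideal MA = 2.4 × 3 = 7.2.
Effort = load / MA = 3882 / 7.2 = 539.17 N.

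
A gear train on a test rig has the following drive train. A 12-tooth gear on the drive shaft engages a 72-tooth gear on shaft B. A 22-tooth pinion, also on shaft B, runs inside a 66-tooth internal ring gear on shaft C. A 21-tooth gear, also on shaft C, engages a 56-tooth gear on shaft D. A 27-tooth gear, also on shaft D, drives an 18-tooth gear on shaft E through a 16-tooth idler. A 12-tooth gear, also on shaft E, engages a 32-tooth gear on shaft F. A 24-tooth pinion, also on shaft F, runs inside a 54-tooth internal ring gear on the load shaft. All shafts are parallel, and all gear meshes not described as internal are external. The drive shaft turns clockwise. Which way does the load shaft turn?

anticlockwise

the drive shaft → shaft B: external mesh, 1 reversal → CCW.
shaft B → shaft C: internal mesh, same direction → CCW.
shaft C → shaft D: external mesh, 1 reversal → CW.
shaft D → shaft E: driver → idler → driven is 2 external meshes, 2 reversals → CW.
shaft E → shaft F: external mesh, 1 reversal → CCW.
shaft F → the load shaft: internal mesh, same direction → CCW.
5 reversals in total — an odd number — so the load shaft turns opposite to the drive shaft.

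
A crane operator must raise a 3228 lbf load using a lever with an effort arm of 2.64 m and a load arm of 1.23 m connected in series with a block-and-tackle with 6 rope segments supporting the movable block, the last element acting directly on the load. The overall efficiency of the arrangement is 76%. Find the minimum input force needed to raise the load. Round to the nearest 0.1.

Lever MA = effort arm / load arm = 2.64/1.23 = 2.1463.
Block-and-tackle MA = number of supporting rope parts = 6.
Combined ideal MA = 2.1463 × 6 = 12.878.
Actual MA = 12.878 × 0.76 = 9.7873.
Effort = load / actual MA = 3228 / 9.7873 = 329.81 lbf.

329.8 lbf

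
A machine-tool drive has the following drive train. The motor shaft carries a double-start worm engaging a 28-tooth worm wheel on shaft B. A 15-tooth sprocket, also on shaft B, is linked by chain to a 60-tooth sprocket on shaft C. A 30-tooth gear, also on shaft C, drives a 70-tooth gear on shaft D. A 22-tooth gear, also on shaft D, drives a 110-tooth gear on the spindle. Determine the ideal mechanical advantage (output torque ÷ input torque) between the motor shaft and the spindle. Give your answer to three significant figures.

653

Each stage contributes driven/driver: worm 28/2 = 14, chain 60/15 = 4, gear mesh 70/30 = 2.3333, gear mesh 110/22 = 5.
Overall: 14 × 4 × 2.3333 × 5 = 653.33.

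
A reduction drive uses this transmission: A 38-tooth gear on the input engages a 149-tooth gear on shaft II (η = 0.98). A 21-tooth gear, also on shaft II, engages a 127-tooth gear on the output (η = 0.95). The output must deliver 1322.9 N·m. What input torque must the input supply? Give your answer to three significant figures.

Overall ratio R = 3.9211 × 6.0476 = 23.713; overall efficiency η = 0.98 × 0.95 = 0.9310.
Input torque = output torque / (R × η) = 1322.9 / (23.713 × 0.9310) = 59.923 N·m.

59.9 N·m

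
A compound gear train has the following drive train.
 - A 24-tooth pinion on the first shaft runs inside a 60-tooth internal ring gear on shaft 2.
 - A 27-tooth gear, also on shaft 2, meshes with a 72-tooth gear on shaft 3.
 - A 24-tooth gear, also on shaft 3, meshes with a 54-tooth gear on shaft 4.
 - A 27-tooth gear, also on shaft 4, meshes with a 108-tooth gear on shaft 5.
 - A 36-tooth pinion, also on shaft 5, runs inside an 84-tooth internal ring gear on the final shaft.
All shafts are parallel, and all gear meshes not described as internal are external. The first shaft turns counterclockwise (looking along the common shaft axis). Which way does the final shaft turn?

clockwise

the first shaft → shaft 2: internal mesh, same direction → CCW.
shaft 2 → shaft 3: external mesh, 1 reversal → CW.
shaft 3 → shaft 4: external mesh, 1 reversal → CCW.
shaft 4 → shaft 5: external mesh, 1 reversal → CW.
shaft 5 → the final shaft: internal mesh, same direction → CW.
3 reversals in total — an odd number — so the final shaft turns opposite to the first shaft.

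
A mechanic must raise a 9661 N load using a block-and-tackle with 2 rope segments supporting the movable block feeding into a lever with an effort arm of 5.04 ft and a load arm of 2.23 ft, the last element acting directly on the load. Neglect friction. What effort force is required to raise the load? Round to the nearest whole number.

Block-and-tackle MA = number of supporting rope parts = 2.
Lever MA = effort arm / load arm = 5.04/2.23 = 2.2601.
Combined ideal MA = 2 × 2.2601 = 4.5202.
Effort = load / MA = 9661 / 4.5202 = 2137.3 N.

2137 N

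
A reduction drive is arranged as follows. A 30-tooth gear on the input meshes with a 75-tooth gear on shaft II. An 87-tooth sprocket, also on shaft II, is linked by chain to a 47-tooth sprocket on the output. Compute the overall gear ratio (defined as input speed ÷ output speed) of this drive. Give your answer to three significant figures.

Each stage contributes driven/driver: gear mesh 75/30 = 2.5, chain 47/87 = 0.54023.
Overall: 2.5 × 0.54023 = 1.3506.

1.35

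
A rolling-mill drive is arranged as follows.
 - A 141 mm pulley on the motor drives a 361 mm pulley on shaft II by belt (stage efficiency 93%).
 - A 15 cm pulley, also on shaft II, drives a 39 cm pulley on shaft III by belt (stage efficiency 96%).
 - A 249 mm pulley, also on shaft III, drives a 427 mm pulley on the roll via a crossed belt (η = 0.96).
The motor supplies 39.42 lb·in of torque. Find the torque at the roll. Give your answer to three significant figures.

After the belt (361/141): 39.42 × 2.5603 × 0.93 = 93.862 lb·in
After the belt (39/15): 93.862 × 2.6 × 0.96 = 234.28 lb·in
After the belt (427/249): 234.28 × 1.7149 × 0.96 = 385.68 lb·in

386 lb·in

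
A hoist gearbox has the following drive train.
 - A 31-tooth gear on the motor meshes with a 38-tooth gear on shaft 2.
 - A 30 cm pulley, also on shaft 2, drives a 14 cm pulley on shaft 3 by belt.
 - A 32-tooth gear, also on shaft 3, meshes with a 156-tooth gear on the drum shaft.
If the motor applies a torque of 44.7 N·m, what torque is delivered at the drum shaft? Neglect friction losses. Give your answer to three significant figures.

125 N·m

After the gear mesh (38/31): 44.7 × 1.2258 = 54.794 N·m
After the belt (14/30): 54.794 × 0.46667 = 25.57 N·m
After the gear mesh (156/32): 25.57 × 4.875 = 124.66 N·m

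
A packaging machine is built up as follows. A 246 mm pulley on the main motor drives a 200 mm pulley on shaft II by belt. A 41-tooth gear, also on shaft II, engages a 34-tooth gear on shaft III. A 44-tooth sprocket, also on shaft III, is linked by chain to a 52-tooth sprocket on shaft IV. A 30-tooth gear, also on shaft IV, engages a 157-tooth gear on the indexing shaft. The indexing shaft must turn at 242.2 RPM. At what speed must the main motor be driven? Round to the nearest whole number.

1010 RPM

Overall ratio R = 0.81301 × 0.82927 × 1.1818 × 5.2333 = 4.1698.
Required input speed = output speed × R = 242.2 × 4.1698 = 1009.9 RPM.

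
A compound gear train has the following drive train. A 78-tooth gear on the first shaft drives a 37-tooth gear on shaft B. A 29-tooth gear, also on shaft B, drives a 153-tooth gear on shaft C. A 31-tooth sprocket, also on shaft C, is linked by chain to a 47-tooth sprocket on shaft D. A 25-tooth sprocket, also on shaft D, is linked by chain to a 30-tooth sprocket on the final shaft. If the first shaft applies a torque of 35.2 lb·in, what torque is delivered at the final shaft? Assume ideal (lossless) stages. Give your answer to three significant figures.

After the gear mesh (37/78): 35.2 × 0.47436 = 16.697 lb·in
After the gear mesh (153/29): 16.697 × 5.2759 = 88.093 lb·in
After the chain (47/31): 88.093 × 1.5161 = 133.56 lb·in
After the chain (30/25): 133.56 × 1.2 = 160.27 lb·in

160 lb·in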